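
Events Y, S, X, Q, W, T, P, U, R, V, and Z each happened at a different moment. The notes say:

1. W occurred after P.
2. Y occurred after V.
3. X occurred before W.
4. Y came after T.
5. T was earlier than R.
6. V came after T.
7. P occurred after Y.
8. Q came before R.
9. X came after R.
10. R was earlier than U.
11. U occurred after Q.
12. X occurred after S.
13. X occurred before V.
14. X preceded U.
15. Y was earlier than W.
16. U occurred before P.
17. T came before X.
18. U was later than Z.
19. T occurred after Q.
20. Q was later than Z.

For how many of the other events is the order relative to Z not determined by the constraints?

1

Forced after Z: P, Q, R, T, U, V, W, X, and Y.
That leaves S with no forced order relative to Z — 1.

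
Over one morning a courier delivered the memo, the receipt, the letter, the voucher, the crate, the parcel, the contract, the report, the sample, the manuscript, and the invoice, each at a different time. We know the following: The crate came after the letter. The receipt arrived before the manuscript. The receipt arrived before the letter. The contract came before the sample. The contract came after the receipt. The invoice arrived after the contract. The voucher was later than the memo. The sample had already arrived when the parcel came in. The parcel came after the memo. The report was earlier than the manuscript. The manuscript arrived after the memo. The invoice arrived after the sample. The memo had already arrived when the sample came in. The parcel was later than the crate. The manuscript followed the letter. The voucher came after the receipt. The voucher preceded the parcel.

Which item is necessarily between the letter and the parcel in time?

Tracing the constraints gives the letter → the crate → the parcel, so the crate sits after the letter and before the parcel.
No other item is forced both after the letter and before the parcel.

the crate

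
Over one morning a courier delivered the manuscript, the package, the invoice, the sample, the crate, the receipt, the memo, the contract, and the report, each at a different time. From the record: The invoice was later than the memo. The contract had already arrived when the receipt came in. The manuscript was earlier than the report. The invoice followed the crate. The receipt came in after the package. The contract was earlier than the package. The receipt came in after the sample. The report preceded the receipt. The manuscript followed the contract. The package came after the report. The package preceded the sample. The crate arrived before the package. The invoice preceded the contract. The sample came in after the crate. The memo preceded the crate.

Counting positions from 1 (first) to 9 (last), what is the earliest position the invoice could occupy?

The crate and the memo must both come before the invoice — 2 forced predecessors.
Nothing else is forced ahead of the invoice, so its earliest slot is position 2 + 1 = 3.

3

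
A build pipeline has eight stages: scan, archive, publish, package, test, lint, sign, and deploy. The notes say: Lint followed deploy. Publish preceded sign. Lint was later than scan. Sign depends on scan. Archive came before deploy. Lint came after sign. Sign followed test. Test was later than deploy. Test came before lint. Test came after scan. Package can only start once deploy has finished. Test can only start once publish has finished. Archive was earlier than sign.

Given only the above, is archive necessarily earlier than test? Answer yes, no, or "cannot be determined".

Chain the constraints: archive → deploy → test. Each link is directly stated, so archive comes before test.

yes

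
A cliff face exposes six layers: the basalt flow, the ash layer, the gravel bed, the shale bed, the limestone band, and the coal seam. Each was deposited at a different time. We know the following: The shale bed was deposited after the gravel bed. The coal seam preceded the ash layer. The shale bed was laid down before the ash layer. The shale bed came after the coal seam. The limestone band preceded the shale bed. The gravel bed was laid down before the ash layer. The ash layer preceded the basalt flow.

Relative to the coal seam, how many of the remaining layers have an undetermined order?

2

Forced after the coal seam: the ash layer, the basalt flow, and the shale bed.
That leaves the gravel bed and the limestone band with no forced order relative to the coal seam — 2.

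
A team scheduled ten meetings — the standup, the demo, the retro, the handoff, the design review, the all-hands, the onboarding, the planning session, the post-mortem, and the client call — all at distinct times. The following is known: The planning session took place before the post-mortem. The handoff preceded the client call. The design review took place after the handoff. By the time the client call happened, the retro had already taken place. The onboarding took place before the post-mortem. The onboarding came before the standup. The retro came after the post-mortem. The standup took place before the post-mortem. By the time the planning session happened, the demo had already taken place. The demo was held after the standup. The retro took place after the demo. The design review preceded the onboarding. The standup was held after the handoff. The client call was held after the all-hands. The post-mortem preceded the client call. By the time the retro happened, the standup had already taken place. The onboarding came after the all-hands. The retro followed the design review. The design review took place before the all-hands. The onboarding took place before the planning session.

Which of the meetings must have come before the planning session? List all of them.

the all-hands, the demo, the design review, the handoff, the onboarding, the standup

Directly stated before the planning session: the demo and the onboarding.
The all-hands reaches the planning session via the all-hands → the onboarding → the planning session.
The design review reaches the planning session via the design review → the onboarding → the planning session.
The handoff reaches the planning session via the handoff → the standup → the demo → the planning session.
Likewise the standup reaches the planning session by chaining the stated constraints.
No chain forces the retro (or any of the others) ahead of the planning session.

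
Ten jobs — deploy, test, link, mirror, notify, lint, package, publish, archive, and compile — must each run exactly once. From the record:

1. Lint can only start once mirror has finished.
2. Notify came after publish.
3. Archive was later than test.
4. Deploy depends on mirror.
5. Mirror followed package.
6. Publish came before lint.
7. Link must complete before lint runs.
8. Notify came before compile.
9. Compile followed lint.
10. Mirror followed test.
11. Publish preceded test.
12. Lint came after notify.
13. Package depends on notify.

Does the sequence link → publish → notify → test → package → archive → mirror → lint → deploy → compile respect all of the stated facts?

yes

Check each stated constraint against the proposed order — e.g. link is ahead of lint; notify is ahead of compile. Every pair is in the required order; nothing is violated.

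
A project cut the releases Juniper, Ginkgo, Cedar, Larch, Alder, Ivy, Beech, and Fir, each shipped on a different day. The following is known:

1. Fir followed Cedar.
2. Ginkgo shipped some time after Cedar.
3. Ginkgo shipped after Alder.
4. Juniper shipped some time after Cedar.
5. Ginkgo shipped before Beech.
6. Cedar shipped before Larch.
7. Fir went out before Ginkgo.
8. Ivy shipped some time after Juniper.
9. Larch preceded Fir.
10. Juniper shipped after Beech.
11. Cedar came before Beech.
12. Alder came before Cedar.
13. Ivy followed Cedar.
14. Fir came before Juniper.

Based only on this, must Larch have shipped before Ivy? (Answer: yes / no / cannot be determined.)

Chain the constraints: Larch → Fir → Juniper → Ivy. Each link is directly stated, so Larch comes before Ivy.

yes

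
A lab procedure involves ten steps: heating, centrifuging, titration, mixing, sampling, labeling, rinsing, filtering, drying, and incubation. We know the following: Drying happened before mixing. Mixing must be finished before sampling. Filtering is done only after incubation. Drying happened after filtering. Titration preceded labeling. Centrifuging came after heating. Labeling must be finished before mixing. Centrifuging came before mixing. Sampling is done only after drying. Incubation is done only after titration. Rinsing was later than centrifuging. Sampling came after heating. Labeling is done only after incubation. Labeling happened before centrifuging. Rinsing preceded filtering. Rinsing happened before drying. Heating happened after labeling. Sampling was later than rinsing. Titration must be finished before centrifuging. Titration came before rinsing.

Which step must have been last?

sampling

Every other step has a chain of constraints placing it before sampling, so sampling is last.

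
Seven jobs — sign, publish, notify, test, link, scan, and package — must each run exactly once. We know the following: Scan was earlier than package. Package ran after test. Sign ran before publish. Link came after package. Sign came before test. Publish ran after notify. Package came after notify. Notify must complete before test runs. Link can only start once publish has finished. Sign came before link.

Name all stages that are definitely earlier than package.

Directly stated before package: notify, scan, and test.
Sign reaches package via sign → test → package.
No chain forces link (or any of the others) ahead of package.

notify, scan, sign, test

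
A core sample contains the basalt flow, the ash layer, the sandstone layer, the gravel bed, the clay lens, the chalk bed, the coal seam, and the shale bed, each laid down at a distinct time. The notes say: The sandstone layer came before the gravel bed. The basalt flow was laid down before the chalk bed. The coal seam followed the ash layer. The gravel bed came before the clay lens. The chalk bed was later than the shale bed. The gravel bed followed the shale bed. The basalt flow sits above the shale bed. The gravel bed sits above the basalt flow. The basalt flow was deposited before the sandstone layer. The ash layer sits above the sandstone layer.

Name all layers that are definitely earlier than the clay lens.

the basalt flow, the gravel bed, the sandstone layer, the shale bed

Directly stated before the clay lens: the gravel bed.
The basalt flow reaches the clay lens via the basalt flow → the gravel bed → the clay lens.
The sandstone layer reaches the clay lens via the sandstone layer → the gravel bed → the clay lens.
The shale bed reaches the clay lens via the shale bed → the gravel bed → the clay lens.
No chain forces the chalk bed (or any of the others) ahead of the clay lens.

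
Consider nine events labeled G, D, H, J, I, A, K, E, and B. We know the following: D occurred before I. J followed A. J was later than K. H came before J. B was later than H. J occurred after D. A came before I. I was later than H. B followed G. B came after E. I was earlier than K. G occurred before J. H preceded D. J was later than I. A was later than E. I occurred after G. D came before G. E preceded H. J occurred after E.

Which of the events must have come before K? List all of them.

A, D, E, G, H, I

Directly stated before K: I.
A reaches K via A → I → K.
D reaches K via D → I → K.
E reaches K via E → A → I → K.
Likewise G and H each reach K by chaining the stated constraints.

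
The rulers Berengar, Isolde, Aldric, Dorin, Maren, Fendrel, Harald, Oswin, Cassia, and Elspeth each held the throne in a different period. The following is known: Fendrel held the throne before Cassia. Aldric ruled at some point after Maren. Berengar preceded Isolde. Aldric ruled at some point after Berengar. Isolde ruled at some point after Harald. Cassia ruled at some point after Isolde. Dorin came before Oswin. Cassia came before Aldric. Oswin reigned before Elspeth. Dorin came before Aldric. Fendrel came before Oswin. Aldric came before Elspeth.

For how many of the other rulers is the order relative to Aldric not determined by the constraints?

Forced before Aldric: Berengar, Cassia, Dorin, Fendrel, Harald, Isolde, and Maren; forced after Aldric: Elspeth.
That leaves Oswin with no forced order relative to Aldric — 1.

1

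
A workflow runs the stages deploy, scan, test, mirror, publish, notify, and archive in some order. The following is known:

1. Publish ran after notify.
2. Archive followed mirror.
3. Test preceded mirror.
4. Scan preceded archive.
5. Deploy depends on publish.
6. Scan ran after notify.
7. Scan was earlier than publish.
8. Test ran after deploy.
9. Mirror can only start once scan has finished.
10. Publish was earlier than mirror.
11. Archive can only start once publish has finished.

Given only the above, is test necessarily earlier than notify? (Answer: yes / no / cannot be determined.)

Tracing the constraints gives notify → publish → deploy → test, so notify must come before test.
That means test cannot be before notify.

no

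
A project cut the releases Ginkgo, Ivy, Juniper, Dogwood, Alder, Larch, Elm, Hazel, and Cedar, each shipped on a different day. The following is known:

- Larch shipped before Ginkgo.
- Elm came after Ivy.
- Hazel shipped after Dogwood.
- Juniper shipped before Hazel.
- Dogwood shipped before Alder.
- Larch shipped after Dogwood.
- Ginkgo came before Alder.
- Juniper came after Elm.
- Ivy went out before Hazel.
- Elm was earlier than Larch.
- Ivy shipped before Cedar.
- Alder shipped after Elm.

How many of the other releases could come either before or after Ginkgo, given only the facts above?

Forced before Ginkgo: Dogwood, Elm, Ivy, and Larch; forced after Ginkgo: Alder.
That leaves Cedar, Hazel, and Juniper with no forced order relative to Ginkgo — 3.

3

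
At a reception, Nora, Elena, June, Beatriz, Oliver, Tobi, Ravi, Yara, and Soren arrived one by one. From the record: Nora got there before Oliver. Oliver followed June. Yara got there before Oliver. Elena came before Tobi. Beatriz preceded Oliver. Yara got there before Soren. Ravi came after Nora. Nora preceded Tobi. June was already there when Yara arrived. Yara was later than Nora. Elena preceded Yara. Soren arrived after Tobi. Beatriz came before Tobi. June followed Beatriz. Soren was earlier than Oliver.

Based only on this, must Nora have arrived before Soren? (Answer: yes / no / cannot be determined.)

yes

Chain the constraints: Nora → Tobi → Soren. Each link is directly stated, so Nora comes before Soren.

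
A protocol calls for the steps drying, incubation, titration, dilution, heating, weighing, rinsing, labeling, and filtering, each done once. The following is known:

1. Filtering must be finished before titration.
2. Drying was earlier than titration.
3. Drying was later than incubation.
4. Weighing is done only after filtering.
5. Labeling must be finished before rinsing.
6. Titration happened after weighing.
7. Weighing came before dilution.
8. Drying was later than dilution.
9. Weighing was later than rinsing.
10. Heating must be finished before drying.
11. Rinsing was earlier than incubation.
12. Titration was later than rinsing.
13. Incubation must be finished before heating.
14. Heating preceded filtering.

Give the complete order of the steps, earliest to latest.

labeling, rinsing, incubation, heating, filtering, weighing, dilution, drying, titration

The constraints fix every adjacent pair, so only one ordering works:
labeling → rinsing → incubation → heating → filtering → weighing → dilution → drying → titration.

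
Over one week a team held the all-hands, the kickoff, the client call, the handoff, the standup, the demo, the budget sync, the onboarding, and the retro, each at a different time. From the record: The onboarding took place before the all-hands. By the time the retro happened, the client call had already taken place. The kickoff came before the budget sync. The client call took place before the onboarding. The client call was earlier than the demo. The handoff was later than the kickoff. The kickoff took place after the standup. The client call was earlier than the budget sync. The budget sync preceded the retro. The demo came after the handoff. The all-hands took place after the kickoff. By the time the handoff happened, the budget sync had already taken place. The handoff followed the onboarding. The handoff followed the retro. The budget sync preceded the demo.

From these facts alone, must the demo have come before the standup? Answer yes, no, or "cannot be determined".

Tracing the constraints gives the standup → the kickoff → the handoff → the demo, so the standup must come before the demo.
That means the demo cannot be before the standup.

no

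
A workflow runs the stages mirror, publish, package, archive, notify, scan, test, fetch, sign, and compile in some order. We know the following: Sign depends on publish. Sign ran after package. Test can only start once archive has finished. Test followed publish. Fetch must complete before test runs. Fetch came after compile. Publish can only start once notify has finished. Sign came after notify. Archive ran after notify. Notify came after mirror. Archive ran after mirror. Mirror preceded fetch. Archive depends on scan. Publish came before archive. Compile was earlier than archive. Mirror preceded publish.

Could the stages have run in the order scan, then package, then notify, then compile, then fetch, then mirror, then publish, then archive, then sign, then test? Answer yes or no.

no

The constraints require mirror before fetch, but in the proposed sequence fetch appears ahead of mirror. That one violation is enough.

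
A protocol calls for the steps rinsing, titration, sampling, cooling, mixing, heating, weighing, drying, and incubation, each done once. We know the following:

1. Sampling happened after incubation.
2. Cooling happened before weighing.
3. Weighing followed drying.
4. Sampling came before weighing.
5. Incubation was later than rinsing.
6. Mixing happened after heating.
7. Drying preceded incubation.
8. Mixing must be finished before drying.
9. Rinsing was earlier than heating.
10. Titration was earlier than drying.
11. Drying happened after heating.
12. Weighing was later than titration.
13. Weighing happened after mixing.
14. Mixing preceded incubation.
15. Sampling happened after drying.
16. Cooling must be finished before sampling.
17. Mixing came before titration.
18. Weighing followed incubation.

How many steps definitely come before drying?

4

Directly stated before drying: heating, mixing, and titration.
Rinsing reaches drying via rinsing → heating → drying.
No chain forces sampling (or any of the others) ahead of drying.
That's heating, mixing, rinsing, and titration — 4 in all.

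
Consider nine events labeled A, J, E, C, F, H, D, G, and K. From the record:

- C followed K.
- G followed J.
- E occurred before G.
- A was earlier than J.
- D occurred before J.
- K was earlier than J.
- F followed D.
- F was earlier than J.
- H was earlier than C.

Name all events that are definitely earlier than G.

Directly stated before G: E and J.
A reaches G via A → J → G.
D reaches G via D → J → G.
F reaches G via F → J → G.
Likewise K reaches G by chaining the stated constraints.
No chain forces C (or any of the others) ahead of G.

A, D, E, F, J, K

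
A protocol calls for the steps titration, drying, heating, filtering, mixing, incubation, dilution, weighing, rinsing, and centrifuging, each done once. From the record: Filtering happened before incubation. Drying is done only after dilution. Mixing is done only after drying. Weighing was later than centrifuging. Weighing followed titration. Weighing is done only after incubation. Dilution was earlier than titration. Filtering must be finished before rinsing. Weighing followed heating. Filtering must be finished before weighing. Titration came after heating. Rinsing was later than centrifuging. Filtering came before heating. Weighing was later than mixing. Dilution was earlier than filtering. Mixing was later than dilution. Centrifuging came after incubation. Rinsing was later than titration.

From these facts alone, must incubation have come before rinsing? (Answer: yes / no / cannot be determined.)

yes

Chain the constraints: incubation → centrifuging → rinsing. Each link is directly stated, so incubation comes before rinsing.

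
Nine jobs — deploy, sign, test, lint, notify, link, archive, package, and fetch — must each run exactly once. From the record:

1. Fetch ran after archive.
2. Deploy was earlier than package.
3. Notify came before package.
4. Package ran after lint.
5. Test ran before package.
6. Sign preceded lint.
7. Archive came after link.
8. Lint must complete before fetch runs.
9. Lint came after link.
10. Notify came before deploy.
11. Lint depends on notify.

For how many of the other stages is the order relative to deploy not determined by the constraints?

6

Forced before deploy: notify; forced after deploy: package.
That leaves archive, fetch, link, lint, sign, and test with no forced order relative to deploy — 6.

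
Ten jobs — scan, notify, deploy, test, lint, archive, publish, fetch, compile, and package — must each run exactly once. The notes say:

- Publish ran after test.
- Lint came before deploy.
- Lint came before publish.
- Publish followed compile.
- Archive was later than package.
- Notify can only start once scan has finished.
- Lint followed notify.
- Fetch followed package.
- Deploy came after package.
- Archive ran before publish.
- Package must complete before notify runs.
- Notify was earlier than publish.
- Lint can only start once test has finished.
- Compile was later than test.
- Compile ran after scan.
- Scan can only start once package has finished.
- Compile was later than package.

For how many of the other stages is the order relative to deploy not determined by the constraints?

Forced before deploy: lint, notify, package, scan, and test.
That leaves archive, compile, fetch, and publish with no forced order relative to deploy — 4.

4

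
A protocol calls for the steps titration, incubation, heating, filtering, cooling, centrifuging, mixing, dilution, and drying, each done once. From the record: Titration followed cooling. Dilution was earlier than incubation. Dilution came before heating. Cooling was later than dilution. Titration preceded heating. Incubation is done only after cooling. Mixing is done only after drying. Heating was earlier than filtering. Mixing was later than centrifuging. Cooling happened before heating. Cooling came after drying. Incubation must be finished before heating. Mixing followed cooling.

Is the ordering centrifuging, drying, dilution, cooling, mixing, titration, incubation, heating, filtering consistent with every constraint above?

Check each stated constraint against the proposed order — e.g. dilution is ahead of incubation; dilution is ahead of heating. Every pair is in the required order; nothing is violated.

yes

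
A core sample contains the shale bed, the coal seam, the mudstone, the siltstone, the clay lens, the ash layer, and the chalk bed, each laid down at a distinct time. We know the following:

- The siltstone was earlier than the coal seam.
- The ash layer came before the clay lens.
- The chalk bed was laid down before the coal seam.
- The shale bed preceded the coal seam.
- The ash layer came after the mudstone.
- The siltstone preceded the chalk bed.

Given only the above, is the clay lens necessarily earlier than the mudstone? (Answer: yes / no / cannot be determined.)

no

Tracing the constraints gives the mudstone → the ash layer → the clay lens, so the mudstone must come before the clay lens.
That means the clay lens cannot be before the mudstone.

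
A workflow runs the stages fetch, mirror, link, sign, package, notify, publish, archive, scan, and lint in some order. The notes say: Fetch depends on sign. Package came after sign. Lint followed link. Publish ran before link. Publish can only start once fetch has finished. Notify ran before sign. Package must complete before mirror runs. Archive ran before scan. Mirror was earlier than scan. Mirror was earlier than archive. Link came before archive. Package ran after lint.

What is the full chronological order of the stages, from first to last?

notify, sign, fetch, publish, link, lint, package, mirror, archive, scan

The constraints fix every adjacent pair, so only one ordering works:
notify → sign → fetch → publish → link → lint → package → mirror → archive → scan.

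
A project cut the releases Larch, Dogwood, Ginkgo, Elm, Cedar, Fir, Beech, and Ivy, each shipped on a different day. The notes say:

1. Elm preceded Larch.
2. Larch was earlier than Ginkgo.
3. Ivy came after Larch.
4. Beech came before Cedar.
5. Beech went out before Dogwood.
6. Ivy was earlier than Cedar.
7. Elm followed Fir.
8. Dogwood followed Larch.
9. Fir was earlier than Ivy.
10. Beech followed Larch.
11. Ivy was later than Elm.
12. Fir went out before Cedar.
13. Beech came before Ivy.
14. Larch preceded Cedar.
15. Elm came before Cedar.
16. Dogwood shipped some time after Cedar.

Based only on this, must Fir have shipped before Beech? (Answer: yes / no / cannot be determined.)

Chain the constraints: Fir → Elm → Larch → Beech. Each link is directly stated, so Fir comes before Beech.

yes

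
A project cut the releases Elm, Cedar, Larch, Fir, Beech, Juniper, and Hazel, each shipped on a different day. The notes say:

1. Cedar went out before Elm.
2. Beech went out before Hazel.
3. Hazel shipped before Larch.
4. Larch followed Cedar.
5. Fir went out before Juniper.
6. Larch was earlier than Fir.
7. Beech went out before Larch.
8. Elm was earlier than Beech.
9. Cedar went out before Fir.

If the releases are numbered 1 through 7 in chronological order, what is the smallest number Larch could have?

Beech, Cedar, Elm, and Hazel must all come before Larch — 4 forced predecessors.
Nothing else is forced ahead of Larch, so its earliest slot is position 4 + 1 = 5.

5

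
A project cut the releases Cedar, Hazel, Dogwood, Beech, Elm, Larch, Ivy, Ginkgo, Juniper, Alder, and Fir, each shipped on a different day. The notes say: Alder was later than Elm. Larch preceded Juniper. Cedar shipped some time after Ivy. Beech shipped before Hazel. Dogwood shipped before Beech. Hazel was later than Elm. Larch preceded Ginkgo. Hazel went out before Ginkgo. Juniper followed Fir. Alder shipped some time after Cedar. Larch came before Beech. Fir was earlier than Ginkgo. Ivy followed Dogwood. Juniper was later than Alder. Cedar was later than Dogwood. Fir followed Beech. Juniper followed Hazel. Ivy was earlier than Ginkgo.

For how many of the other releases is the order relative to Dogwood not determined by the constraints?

2

Forced after Dogwood: Alder, Beech, Cedar, Fir, Ginkgo, Hazel, Ivy, and Juniper.
That leaves Elm and Larch with no forced order relative to Dogwood — 2.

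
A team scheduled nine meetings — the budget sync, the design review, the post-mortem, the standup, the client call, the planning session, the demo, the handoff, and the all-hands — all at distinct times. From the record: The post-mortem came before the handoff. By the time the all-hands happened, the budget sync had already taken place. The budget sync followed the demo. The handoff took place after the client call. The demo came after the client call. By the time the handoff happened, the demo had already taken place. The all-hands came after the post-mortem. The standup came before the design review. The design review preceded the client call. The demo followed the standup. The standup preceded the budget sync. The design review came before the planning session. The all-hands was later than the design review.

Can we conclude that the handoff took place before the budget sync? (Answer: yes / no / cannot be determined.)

cannot be determined

No chain of stated constraints runs from the handoff to the budget sync, and none runs from the budget sync to the handoff either.
So the relative order of the handoff and the budget sync is not fixed by the given facts.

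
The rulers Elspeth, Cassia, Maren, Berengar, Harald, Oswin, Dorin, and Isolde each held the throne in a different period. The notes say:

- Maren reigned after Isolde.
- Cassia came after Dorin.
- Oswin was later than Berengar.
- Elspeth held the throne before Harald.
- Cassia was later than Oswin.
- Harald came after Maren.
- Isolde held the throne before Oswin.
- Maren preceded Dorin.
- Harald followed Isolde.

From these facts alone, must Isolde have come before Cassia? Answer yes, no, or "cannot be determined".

Chain the constraints: Isolde → Oswin → Cassia. Each link is directly stated, so Isolde comes before Cassia.

yes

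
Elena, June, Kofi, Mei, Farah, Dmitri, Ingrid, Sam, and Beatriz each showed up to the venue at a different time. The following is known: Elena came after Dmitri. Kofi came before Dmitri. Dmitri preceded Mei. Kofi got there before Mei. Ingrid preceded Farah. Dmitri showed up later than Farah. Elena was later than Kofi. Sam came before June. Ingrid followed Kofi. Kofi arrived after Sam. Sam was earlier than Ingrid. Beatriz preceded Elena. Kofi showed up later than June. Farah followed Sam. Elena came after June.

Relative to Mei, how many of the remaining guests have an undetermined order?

2

Forced before Mei: Dmitri, Farah, Ingrid, June, Kofi, and Sam.
That leaves Beatriz and Elena with no forced order relative to Mei — 2.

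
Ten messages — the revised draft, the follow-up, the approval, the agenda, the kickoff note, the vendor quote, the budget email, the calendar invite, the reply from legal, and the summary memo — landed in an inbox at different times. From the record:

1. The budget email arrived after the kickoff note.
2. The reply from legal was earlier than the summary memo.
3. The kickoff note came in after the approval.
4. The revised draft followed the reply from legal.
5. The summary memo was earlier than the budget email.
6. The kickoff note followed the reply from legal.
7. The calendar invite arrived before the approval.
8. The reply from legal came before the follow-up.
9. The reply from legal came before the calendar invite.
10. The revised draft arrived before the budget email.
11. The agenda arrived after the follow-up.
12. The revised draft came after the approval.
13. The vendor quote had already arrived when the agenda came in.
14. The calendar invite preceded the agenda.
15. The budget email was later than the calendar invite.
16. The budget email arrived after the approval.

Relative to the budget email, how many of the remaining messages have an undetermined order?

Forced before the budget email: the approval, the calendar invite, the kickoff note, the reply from legal, the revised draft, and the summary memo.
That leaves the agenda, the follow-up, and the vendor quote with no forced order relative to the budget email — 3.

3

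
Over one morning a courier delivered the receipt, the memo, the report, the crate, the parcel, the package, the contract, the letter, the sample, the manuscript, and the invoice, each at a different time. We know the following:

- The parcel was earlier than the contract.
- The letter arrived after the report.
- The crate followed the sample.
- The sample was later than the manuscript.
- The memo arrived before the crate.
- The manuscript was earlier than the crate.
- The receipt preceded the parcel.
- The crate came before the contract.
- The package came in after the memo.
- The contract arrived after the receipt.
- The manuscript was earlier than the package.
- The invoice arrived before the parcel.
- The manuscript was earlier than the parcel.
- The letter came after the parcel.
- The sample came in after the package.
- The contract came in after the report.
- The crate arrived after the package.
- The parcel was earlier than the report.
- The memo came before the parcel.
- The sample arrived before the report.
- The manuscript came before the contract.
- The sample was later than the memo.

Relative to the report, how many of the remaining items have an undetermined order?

Forced before the report: the invoice, the manuscript, the memo, the package, the parcel, the receipt, and the sample; forced after the report: the contract and the letter.
That leaves the crate with no forced order relative to the report — 1.

1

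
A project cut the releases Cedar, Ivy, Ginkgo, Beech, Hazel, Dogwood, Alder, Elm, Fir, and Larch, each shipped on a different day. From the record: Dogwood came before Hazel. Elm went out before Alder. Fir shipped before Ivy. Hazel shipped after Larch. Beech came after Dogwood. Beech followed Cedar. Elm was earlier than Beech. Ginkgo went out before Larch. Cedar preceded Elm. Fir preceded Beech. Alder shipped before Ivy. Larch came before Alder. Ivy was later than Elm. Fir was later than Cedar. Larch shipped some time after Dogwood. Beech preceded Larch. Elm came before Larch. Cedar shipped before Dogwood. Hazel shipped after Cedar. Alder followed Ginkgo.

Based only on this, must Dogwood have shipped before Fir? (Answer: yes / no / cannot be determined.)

No chain of stated constraints runs from Dogwood to Fir, and none runs from Fir to Dogwood either.
So the relative order of Dogwood and Fir is not fixed by the given facts.

cannot be determined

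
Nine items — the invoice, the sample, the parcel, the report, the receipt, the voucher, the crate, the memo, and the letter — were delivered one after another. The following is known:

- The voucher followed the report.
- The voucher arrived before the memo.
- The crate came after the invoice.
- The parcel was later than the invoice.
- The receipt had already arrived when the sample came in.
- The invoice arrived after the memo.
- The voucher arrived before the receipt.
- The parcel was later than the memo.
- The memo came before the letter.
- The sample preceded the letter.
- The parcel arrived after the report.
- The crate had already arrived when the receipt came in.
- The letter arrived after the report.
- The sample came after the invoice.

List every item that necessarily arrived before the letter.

the crate, the invoice, the memo, the receipt, the report, the sample, the voucher

Directly stated before the letter: the memo, the report, and the sample.
The crate reaches the letter via the crate → the receipt → the sample → the letter.
The invoice reaches the letter via the invoice → the sample → the letter.
The receipt reaches the letter via the receipt → the sample → the letter.
Likewise the voucher reaches the letter by chaining the stated constraints.
No chain forces the parcel ahead of the letter.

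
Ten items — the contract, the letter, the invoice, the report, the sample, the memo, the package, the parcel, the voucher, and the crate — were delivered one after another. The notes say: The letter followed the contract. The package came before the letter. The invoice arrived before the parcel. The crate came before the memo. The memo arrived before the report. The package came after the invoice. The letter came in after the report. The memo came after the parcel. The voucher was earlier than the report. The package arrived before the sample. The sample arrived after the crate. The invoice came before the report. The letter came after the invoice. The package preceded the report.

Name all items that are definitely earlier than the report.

the crate, the invoice, the memo, the package, the parcel, the voucher

Directly stated before the report: the invoice, the memo, the package, and the voucher.
The crate reaches the report via the crate → the memo → the report.
The parcel reaches the report via the parcel → the memo → the report.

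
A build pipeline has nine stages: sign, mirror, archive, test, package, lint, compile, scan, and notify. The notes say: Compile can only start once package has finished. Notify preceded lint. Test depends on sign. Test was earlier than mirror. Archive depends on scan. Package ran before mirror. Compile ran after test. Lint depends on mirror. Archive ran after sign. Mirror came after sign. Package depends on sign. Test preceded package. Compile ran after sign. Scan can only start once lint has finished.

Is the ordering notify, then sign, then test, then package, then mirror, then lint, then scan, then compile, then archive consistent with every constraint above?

Check each stated constraint against the proposed order — e.g. sign is ahead of compile; sign is ahead of archive. Every pair is in the required order; nothing is violated.

yes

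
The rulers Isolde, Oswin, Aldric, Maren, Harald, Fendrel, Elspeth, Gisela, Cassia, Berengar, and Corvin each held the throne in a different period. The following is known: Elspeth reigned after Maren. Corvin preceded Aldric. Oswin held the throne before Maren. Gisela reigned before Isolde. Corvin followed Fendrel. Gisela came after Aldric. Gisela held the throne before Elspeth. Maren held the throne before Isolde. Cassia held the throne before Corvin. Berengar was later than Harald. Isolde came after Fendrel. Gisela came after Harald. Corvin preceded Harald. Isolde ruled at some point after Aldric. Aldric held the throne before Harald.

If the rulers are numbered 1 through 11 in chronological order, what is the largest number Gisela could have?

9

Gisela must come before Elspeth and Isolde — 2 rulers forced after them.
Everything else can be placed before Gisela in some valid order, so Gisela can sit as late as position 11 − 2 = 9.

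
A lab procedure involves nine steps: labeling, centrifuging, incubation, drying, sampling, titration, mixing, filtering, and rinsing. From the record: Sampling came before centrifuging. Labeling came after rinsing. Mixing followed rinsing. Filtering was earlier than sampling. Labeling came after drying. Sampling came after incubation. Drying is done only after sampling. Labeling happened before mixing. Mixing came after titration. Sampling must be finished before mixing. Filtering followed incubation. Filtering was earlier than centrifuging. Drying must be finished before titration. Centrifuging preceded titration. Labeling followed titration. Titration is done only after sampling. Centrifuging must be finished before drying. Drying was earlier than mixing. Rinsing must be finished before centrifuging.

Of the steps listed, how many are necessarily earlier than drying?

Directly stated before drying: centrifuging and sampling.
Filtering reaches drying via filtering → centrifuging → drying.
Incubation reaches drying via incubation → sampling → drying.
Rinsing reaches drying via rinsing → centrifuging → drying.
No chain forces labeling (or any of the others) ahead of drying.
That's centrifuging, filtering, incubation, rinsing, and sampling — 5 in all.

5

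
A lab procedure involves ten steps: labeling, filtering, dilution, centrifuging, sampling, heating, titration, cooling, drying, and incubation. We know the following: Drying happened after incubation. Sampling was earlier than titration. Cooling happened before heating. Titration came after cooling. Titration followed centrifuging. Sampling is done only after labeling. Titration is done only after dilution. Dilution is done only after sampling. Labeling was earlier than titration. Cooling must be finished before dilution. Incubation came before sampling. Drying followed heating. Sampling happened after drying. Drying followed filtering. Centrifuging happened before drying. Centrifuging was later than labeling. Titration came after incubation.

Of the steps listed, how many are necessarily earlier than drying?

6

Directly stated before drying: centrifuging, filtering, heating, and incubation.
Cooling reaches drying via cooling → heating → drying.
Labeling reaches drying via labeling → centrifuging → drying.
No chain forces dilution (or any of the others) ahead of drying.
That's centrifuging, cooling, filtering, heating, incubation, and labeling — 6 in all.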